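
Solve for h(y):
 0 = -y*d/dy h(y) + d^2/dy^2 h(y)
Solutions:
 h(y) = C1 + C2*erfi(sqrt(2)*y/2)


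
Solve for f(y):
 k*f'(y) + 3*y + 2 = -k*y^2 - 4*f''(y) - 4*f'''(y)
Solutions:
 f(y) = C1 + C2*exp(y*(sqrt(1 - k) - 1)/2) + C3*exp(-y*(sqrt(1 - k) + 1)/2) - y^3/3 + 5*y^2/(2*k) + 6*y/k - 20*y/k^2


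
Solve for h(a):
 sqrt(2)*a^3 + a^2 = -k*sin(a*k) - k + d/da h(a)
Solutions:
 h(a) = C1 + sqrt(2)*a^4/4 + a^3/3 + a*k - cos(a*k)


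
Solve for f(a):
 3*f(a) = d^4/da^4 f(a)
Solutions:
 f(a) = C1*exp(-3^(1/4)*a) + C2*exp(3^(1/4)*a) + C3*sin(3^(1/4)*a) + C4*cos(3^(1/4)*a)


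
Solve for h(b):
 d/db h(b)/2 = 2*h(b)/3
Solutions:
 h(b) = C1*exp(4*b/3)


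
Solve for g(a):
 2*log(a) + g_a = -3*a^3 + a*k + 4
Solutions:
 g(a) = C1 - 3*a^4/4 + a^2*k/2 - 2*a*log(a) + 6*a


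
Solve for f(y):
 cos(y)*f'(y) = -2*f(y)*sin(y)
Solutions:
 f(y) = C1*cos(y)^2


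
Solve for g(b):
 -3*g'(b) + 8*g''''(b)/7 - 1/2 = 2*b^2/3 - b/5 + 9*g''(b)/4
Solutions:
 g(b) = C1 + C2*exp(-42^(1/3)*b*(42^(1/3)/(sqrt(214) + 16)^(1/3) + (sqrt(214) + 16)^(1/3))/16)*sin(14^(1/3)*3^(1/6)*b*(-3^(2/3)*(sqrt(214) + 16)^(1/3) + 3*14^(1/3)/(sqrt(214) + 16)^(1/3))/16) + C3*exp(-42^(1/3)*b*(42^(1/3)/(sqrt(214) + 16)^(1/3) + (sqrt(214) + 16)^(1/3))/16)*cos(14^(1/3)*3^(1/6)*b*(-3^(2/3)*(sqrt(214) + 16)^(1/3) + 3*14^(1/3)/(sqrt(214) + 16)^(1/3))/16) + C4*exp(42^(1/3)*b*(42^(1/3)/(sqrt(214) + 16)^(1/3) + (sqrt(214) + 16)^(1/3))/8) - 2*b^3/27 + b^2/5 - 7*b/15


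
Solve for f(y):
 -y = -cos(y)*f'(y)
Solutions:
 f(y) = C1 + Integral(y/cos(y), y)


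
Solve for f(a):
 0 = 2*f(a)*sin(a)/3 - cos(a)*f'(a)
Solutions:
 f(a) = C1/cos(a)^(2/3)


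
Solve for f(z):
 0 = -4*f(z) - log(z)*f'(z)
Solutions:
 f(z) = C1*exp(-4*li(z))


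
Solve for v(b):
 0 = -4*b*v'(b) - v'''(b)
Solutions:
 v(b) = C1 + Integral(C2*airyai(-2^(2/3)*b) + C3*airybi(-2^(2/3)*b), b)


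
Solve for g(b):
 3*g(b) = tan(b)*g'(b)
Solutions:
 g(b) = C1*sin(b)^3


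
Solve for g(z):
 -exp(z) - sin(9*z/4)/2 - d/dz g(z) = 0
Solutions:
 g(z) = C1 - exp(z) + 2*cos(9*z/4)/9


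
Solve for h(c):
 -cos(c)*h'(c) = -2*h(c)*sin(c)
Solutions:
 h(c) = C1/cos(c)^2


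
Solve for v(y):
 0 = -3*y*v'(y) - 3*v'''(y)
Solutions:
 v(y) = C1 + Integral(C2*airyai(-y) + C3*airybi(-y), y)


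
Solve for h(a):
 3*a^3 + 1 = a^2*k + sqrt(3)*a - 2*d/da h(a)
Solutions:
 h(a) = C1 - 3*a^4/8 + a^3*k/6 + sqrt(3)*a^2/4 - a/2


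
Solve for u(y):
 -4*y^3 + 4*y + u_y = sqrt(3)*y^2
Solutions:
 u(y) = C1 + y^4 + sqrt(3)*y^3/3 - 2*y^2


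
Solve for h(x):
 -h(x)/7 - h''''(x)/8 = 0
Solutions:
 h(x) = (C1*sin(2^(1/4)*7^(3/4)*x/7) + C2*cos(2^(1/4)*7^(3/4)*x/7))*exp(-2^(1/4)*7^(3/4)*x/7) + (C3*sin(2^(1/4)*7^(3/4)*x/7) + C4*cos(2^(1/4)*7^(3/4)*x/7))*exp(2^(1/4)*7^(3/4)*x/7)


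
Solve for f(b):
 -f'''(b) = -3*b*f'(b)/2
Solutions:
 f(b) = C1 + Integral(C2*airyai(2^(2/3)*3^(1/3)*b/2) + C3*airybi(2^(2/3)*3^(1/3)*b/2), b)


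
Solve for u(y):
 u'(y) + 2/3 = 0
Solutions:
 u(y) = C1 - 2*y/3


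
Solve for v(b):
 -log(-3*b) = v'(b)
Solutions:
 v(b) = C1 - b*log(-b) + b*(1 - log(3))


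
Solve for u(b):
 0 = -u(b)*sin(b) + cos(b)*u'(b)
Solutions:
 u(b) = C1/cos(b)


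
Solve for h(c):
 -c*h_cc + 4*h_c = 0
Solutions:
 h(c) = C1 + C2*c^5


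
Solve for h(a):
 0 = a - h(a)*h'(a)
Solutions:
 h(a) = -sqrt(C1 + a^2)
 h(a) = sqrt(C1 + a^2)


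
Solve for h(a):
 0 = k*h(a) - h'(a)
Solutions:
 h(a) = C1*exp(a*k)


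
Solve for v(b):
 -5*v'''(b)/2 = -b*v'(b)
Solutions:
 v(b) = C1 + Integral(C2*airyai(2^(1/3)*5^(2/3)*b/5) + C3*airybi(2^(1/3)*5^(2/3)*b/5), b)


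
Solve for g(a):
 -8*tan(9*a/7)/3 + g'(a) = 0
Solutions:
 g(a) = C1 - 56*log(cos(9*a/7))/27


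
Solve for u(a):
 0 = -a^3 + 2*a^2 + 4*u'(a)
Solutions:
 u(a) = C1 + a^4/16 - a^3/6


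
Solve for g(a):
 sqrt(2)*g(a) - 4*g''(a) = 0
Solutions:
 g(a) = C1*exp(-2^(1/4)*a/2) + C2*exp(2^(1/4)*a/2)


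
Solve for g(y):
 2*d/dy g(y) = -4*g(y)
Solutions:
 g(y) = C1*exp(-2*y)


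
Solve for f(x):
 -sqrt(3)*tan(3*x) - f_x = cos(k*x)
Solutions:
 f(x) = C1 - Piecewise((sin(k*x)/k, Ne(k, 0)), (x, True)) + sqrt(3)*log(cos(3*x))/3


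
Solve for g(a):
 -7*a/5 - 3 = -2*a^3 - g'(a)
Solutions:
 g(a) = C1 - a^4/2 + 7*a^2/10 + 3*a


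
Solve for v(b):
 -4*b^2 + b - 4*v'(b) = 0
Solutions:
 v(b) = C1 - b^3/3 + b^2/8


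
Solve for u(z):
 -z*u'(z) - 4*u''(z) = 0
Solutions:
 u(z) = C1 + C2*erf(sqrt(2)*z/4)


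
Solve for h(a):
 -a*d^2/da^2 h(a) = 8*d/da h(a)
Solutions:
 h(a) = C1 + C2/a^7


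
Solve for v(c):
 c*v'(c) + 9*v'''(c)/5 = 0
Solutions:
 v(c) = C1 + Integral(C2*airyai(-15^(1/3)*c/3) + C3*airybi(-15^(1/3)*c/3), c)


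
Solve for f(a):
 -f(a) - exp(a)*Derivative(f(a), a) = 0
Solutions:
 f(a) = C1*exp(exp(-a))


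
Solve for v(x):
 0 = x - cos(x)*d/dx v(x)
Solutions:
 v(x) = C1 + Integral(x/cos(x), x)


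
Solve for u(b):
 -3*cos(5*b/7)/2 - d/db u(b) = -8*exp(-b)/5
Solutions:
 u(b) = C1 - 21*sin(5*b/7)/10 - 8*exp(-b)/5


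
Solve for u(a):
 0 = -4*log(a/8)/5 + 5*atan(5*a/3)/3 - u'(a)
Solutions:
 u(a) = C1 - 4*a*log(a)/5 + 5*a*atan(5*a/3)/3 + 4*a/5 + 12*a*log(2)/5 - log(25*a^2 + 9)/2


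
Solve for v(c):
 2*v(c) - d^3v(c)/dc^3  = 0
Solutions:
 v(c) = C3*exp(2^(1/3)*c) + (C1*sin(2^(1/3)*sqrt(3)*c/2) + C2*cos(2^(1/3)*sqrt(3)*c/2))*exp(-2^(1/3)*c/2)


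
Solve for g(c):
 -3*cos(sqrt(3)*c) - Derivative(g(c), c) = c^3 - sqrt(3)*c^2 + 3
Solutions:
 g(c) = C1 - c^4/4 + sqrt(3)*c^3/3 - 3*c - sqrt(3)*sin(sqrt(3)*c)


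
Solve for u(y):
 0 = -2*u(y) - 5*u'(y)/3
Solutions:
 u(y) = C1*exp(-6*y/5)


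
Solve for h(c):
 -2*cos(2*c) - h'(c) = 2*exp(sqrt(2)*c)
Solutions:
 h(c) = C1 - sqrt(2)*exp(sqrt(2)*c) - sin(2*c)


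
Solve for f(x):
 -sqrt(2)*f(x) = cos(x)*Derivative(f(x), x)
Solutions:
 f(x) = C1*(sin(x) - 1)^(sqrt(2)/2)/(sin(x) + 1)^(sqrt(2)/2)


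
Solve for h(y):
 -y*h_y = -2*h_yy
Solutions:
 h(y) = C1 + C2*erfi(y/2)


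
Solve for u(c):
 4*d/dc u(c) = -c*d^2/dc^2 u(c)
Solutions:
 u(c) = C1 + C2/c^3


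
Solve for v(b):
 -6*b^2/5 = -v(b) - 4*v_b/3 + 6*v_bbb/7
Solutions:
 v(b) = C1*exp(-42^(1/3)*b*(4*42^(1/3)/(sqrt(3873) + 81)^(1/3) + (sqrt(3873) + 81)^(1/3))/36)*sin(14^(1/3)*3^(1/6)*b*(-3^(2/3)*(sqrt(3873) + 81)^(1/3) + 12*14^(1/3)/(sqrt(3873) + 81)^(1/3))/36) + C2*exp(-42^(1/3)*b*(4*42^(1/3)/(sqrt(3873) + 81)^(1/3) + (sqrt(3873) + 81)^(1/3))/36)*cos(14^(1/3)*3^(1/6)*b*(-3^(2/3)*(sqrt(3873) + 81)^(1/3) + 12*14^(1/3)/(sqrt(3873) + 81)^(1/3))/36) + C3*exp(42^(1/3)*b*(4*42^(1/3)/(sqrt(3873) + 81)^(1/3) + (sqrt(3873) + 81)^(1/3))/18) + 6*b^2/5 - 16*b/5 + 64/15


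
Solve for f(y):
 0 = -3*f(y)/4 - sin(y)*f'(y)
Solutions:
 f(y) = C1*(cos(y) + 1)^(3/8)/(cos(y) - 1)^(3/8)


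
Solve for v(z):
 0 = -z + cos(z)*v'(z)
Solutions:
 v(z) = C1 + Integral(z/cos(z), z)


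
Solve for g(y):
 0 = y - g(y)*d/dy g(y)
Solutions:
 g(y) = -sqrt(C1 + y^2)
 g(y) = sqrt(C1 + y^2)


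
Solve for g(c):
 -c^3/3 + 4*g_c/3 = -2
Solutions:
 g(c) = C1 + c^4/16 - 3*c/2


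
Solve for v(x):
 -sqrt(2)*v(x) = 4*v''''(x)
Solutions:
 v(x) = (C1*sin(2^(1/8)*x/2) + C2*cos(2^(1/8)*x/2))*exp(-2^(1/8)*x/2) + (C3*sin(2^(1/8)*x/2) + C4*cos(2^(1/8)*x/2))*exp(2^(1/8)*x/2)


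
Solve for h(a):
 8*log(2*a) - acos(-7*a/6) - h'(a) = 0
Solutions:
 h(a) = C1 + 8*a*log(a) - a*acos(-7*a/6) - 8*a + 8*a*log(2) - sqrt(36 - 49*a^2)/7


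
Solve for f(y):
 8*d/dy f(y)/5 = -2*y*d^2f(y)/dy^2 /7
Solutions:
 f(y) = C1 + C2/y^(23/5)


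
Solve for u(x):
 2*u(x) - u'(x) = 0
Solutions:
 u(x) = C1*exp(2*x)


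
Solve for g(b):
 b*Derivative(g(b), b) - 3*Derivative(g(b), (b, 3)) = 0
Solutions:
 g(b) = C1 + Integral(C2*airyai(3^(2/3)*b/3) + C3*airybi(3^(2/3)*b/3), b)


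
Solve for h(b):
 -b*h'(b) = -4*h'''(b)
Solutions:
 h(b) = C1 + Integral(C2*airyai(2^(1/3)*b/2) + C3*airybi(2^(1/3)*b/2), b)


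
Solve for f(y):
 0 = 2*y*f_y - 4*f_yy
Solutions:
 f(y) = C1 + C2*erfi(y/2)


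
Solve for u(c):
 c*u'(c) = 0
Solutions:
 u(c) = C1


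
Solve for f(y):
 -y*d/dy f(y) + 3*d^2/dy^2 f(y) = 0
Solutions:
 f(y) = C1 + C2*erfi(sqrt(6)*y/6)


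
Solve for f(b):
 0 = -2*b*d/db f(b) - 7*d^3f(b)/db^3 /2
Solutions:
 f(b) = C1 + Integral(C2*airyai(-14^(2/3)*b/7) + C3*airybi(-14^(2/3)*b/7), b)


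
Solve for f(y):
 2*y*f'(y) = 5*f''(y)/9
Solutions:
 f(y) = C1 + C2*erfi(3*sqrt(5)*y/5)


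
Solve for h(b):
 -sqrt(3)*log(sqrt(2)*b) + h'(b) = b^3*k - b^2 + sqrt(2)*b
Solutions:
 h(b) = C1 + b^4*k/4 - b^3/3 + sqrt(2)*b^2/2 + sqrt(3)*b*log(b) - sqrt(3)*b + sqrt(3)*b*log(2)/2


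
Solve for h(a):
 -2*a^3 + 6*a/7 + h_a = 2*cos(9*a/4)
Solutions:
 h(a) = C1 + a^4/2 - 3*a^2/7 + 8*sin(9*a/4)/9


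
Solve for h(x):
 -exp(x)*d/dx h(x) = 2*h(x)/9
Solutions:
 h(x) = C1*exp(2*exp(-x)/9)


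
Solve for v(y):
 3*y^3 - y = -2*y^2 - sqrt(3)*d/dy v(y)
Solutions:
 v(y) = C1 - sqrt(3)*y^4/4 - 2*sqrt(3)*y^3/9 + sqrt(3)*y^2/6


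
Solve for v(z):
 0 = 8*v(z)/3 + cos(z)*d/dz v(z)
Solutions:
 v(z) = C1*(sin(z) - 1)^(4/3)/(sin(z) + 1)^(4/3)


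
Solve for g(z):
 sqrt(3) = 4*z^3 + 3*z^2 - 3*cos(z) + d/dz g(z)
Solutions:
 g(z) = C1 - z^4 - z^3 + sqrt(3)*z + 3*sin(z)


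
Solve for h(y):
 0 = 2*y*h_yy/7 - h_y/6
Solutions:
 h(y) = C1 + C2*y^(19/12)


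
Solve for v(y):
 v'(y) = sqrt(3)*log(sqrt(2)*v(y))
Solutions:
 -2*sqrt(3)*Integral(1/(2*log(_y) + log(2)), (_y, v(y)))/3 = C1 - y


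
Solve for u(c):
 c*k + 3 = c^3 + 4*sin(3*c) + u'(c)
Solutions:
 u(c) = C1 - c^4/4 + c^2*k/2 + 3*c + 4*cos(3*c)/3


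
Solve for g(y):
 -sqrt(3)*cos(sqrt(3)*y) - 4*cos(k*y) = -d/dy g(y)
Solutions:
 g(y) = C1 + sin(sqrt(3)*y) + 4*sin(k*y)/k


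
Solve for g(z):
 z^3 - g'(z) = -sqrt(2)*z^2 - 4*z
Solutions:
 g(z) = C1 + z^4/4 + sqrt(2)*z^3/3 + 2*z^2


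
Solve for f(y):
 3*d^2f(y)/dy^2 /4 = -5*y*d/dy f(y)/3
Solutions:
 f(y) = C1 + C2*erf(sqrt(10)*y/3)


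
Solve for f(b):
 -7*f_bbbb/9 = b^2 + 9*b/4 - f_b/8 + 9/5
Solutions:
 f(b) = C1 + C4*exp(21^(2/3)*b/14) + 8*b^3/3 + 9*b^2 + 72*b/5 + (C2*sin(3*3^(1/6)*7^(2/3)*b/28) + C3*cos(3*3^(1/6)*7^(2/3)*b/28))*exp(-21^(2/3)*b/28)


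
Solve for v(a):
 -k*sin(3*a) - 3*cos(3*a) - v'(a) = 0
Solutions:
 v(a) = C1 + k*cos(3*a)/3 - sin(3*a)


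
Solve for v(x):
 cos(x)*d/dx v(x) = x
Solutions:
 v(x) = C1 + Integral(x/cos(x), x)


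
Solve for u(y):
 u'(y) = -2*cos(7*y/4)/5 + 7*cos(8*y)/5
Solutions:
 u(y) = C1 - 8*sin(7*y/4)/35 + 7*sin(8*y)/40


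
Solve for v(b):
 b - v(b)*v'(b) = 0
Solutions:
 v(b) = -sqrt(C1 + b^2)
 v(b) = sqrt(C1 + b^2)


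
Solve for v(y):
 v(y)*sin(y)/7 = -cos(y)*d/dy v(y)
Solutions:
 v(y) = C1*cos(y)^(1/7)


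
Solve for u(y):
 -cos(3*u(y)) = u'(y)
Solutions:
 u(y) = -asin((C1 + exp(6*y))/(C1 - exp(6*y)))/3 + pi/3
 u(y) = asin((C1 + exp(6*y))/(C1 - exp(6*y)))/3


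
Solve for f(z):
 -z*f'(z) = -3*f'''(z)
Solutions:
 f(z) = C1 + Integral(C2*airyai(3^(2/3)*z/3) + C3*airybi(3^(2/3)*z/3), z)


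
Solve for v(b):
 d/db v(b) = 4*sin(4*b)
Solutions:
 v(b) = C1 - cos(4*b)


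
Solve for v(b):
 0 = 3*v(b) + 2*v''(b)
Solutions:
 v(b) = C1*sin(sqrt(6)*b/2) + C2*cos(sqrt(6)*b/2)


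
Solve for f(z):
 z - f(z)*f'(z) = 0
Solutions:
 f(z) = -sqrt(C1 + z^2)
 f(z) = sqrt(C1 + z^2)


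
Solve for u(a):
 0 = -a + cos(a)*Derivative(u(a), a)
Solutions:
 u(a) = C1 + Integral(a/cos(a), a)


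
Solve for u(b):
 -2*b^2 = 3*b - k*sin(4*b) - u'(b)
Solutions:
 u(b) = C1 + 2*b^3/3 + 3*b^2/2 + k*cos(4*b)/4


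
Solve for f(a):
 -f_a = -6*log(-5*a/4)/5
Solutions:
 f(a) = C1 + 6*a*log(-a)/5 + 6*a*(-2*log(2) - 1 + log(5))/5


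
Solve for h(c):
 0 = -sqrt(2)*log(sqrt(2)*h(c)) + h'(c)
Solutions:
 -sqrt(2)*Integral(1/(2*log(_y) + log(2)), (_y, h(c))) = C1 - c


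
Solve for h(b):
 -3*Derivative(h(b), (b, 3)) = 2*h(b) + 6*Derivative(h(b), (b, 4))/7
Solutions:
 h(b) = C1*exp(b*(-21 + sqrt(3)*sqrt(128*7^(2/3)/(sqrt(165809) + 441)^(1/3) + 8*7^(1/3)*(sqrt(165809) + 441)^(1/3) + 147))/24)*sin(sqrt(6)*b*sqrt(-147 + 64*7^(2/3)/(sqrt(165809) + 441)^(1/3) + 4*7^(1/3)*(sqrt(165809) + 441)^(1/3) + 1029*sqrt(3)/sqrt(128*7^(2/3)/(sqrt(165809) + 441)^(1/3) + 8*7^(1/3)*(sqrt(165809) + 441)^(1/3) + 147))/24) + C2*exp(b*(-21 + sqrt(3)*sqrt(128*7^(2/3)/(sqrt(165809) + 441)^(1/3) + 8*7^(1/3)*(sqrt(165809) + 441)^(1/3) + 147))/24)*cos(sqrt(6)*b*sqrt(-147 + 64*7^(2/3)/(sqrt(165809) + 441)^(1/3) + 4*7^(1/3)*(sqrt(165809) + 441)^(1/3) + 1029*sqrt(3)/sqrt(128*7^(2/3)/(sqrt(165809) + 441)^(1/3) + 8*7^(1/3)*(sqrt(165809) + 441)^(1/3) + 147))/24) + C3*exp(-b*(21 + sqrt(6)*sqrt(-4*7^(1/3)*(sqrt(165809) + 441)^(1/3) - 64*7^(2/3)/(sqrt(165809) + 441)^(1/3) + 1029*sqrt(3)/sqrt(128*7^(2/3)/(sqrt(165809) + 441)^(1/3) + 8*7^(1/3)*(sqrt(165809) + 441)^(1/3) + 147) + 147) + sqrt(3)*sqrt(128*7^(2/3)/(sqrt(165809) + 441)^(1/3) + 8*7^(1/3)*(sqrt(165809) + 441)^(1/3) + 147))/24) + C4*exp(b*(-sqrt(3)*sqrt(128*7^(2/3)/(sqrt(165809) + 441)^(1/3) + 8*7^(1/3)*(sqrt(165809) + 441)^(1/3) + 147) - 21 + sqrt(6)*sqrt(-4*7^(1/3)*(sqrt(165809) + 441)^(1/3) - 64*7^(2/3)/(sqrt(165809) + 441)^(1/3) + 1029*sqrt(3)/sqrt(128*7^(2/3)/(sqrt(165809) + 441)^(1/3) + 8*7^(1/3)*(sqrt(165809) + 441)^(1/3) + 147) + 147))/24)


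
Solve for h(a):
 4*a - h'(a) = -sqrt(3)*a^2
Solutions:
 h(a) = C1 + sqrt(3)*a^3/3 + 2*a^2


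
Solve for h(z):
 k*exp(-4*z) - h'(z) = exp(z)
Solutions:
 h(z) = C1 - k*exp(-4*z)/4 - exp(z)


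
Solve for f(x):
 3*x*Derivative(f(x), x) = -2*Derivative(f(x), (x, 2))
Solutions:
 f(x) = C1 + C2*erf(sqrt(3)*x/2)


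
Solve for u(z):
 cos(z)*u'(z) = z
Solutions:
 u(z) = C1 + Integral(z/cos(z), z)


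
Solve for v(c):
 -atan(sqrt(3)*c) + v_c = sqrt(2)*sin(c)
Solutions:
 v(c) = C1 + c*atan(sqrt(3)*c) - sqrt(3)*log(3*c^2 + 1)/6 - sqrt(2)*cos(c)


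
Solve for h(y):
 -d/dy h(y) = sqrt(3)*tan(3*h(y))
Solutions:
 h(y) = -asin(C1*exp(-3*sqrt(3)*y))/3 + pi/3
 h(y) = asin(C1*exp(-3*sqrt(3)*y))/3


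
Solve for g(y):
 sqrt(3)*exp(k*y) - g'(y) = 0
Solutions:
 g(y) = C1 + sqrt(3)*exp(k*y)/k


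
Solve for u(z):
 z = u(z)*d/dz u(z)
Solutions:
 u(z) = -sqrt(C1 + z^2)
 u(z) = sqrt(C1 + z^2)


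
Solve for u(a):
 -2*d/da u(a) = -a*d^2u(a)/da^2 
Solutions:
 u(a) = C1 + C2*a^3


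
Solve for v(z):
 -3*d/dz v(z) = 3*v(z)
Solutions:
 v(z) = C1*exp(-z)


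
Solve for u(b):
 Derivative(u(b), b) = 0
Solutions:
 u(b) = C1


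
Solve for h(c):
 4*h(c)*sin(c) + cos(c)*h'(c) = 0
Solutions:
 h(c) = C1*cos(c)^4


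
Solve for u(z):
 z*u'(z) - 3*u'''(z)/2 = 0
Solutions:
 u(z) = C1 + Integral(C2*airyai(2^(1/3)*3^(2/3)*z/3) + C3*airybi(2^(1/3)*3^(2/3)*z/3), z)


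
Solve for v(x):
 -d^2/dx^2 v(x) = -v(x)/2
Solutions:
 v(x) = C1*exp(-sqrt(2)*x/2) + C2*exp(sqrt(2)*x/2)


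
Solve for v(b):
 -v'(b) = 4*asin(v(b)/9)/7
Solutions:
 Integral(1/asin(_y/9), (_y, v(b))) = C1 - 4*b/7


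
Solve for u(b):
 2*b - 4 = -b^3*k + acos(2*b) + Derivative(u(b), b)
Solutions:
 u(b) = C1 + b^4*k/4 + b^2 - b*acos(2*b) - 4*b + sqrt(1 - 4*b^2)/2


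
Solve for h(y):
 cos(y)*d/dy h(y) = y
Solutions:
 h(y) = C1 + Integral(y/cos(y), y)


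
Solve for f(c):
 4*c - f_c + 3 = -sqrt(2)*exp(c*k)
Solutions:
 f(c) = C1 + 2*c^2 + 3*c + sqrt(2)*exp(c*k)/k


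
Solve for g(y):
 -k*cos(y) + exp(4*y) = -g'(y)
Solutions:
 g(y) = C1 + k*sin(y) - exp(4*y)/4


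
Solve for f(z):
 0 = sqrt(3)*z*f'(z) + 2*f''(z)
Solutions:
 f(z) = C1 + C2*erf(3^(1/4)*z/2)


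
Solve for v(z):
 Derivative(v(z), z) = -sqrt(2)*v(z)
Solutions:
 v(z) = C1*exp(-sqrt(2)*z)


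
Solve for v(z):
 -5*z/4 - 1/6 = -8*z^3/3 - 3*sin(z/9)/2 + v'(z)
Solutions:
 v(z) = C1 + 2*z^4/3 - 5*z^2/8 - z/6 - 27*cos(z/9)/2


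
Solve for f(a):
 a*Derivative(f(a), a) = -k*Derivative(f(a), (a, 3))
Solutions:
 f(a) = C1 + Integral(C2*airyai(a*(-1/k)^(1/3)) + C3*airybi(a*(-1/k)^(1/3)), a)


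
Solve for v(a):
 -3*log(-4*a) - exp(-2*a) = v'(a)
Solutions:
 v(a) = C1 - 3*a*log(-a) + 3*a*(1 - 2*log(2)) + exp(-2*a)/2


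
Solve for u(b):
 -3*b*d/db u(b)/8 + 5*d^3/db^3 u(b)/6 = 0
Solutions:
 u(b) = C1 + Integral(C2*airyai(3^(2/3)*50^(1/3)*b/10) + C3*airybi(3^(2/3)*50^(1/3)*b/10), b)


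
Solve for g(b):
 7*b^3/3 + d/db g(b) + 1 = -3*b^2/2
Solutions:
 g(b) = C1 - 7*b^4/12 - b^3/2 - b


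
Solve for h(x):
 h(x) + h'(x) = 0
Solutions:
 h(x) = C1*exp(-x)


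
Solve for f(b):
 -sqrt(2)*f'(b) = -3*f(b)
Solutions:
 f(b) = C1*exp(3*sqrt(2)*b/2)


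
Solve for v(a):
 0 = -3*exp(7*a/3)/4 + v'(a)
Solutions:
 v(a) = C1 + 9*exp(7*a/3)/28


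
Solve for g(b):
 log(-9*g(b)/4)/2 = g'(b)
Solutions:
 -2*Integral(1/(log(-_y) - 2*log(2) + 2*log(3)), (_y, g(b))) = C1 - b


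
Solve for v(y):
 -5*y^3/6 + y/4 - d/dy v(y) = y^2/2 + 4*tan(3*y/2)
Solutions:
 v(y) = C1 - 5*y^4/24 - y^3/6 + y^2/8 + 8*log(cos(3*y/2))/3


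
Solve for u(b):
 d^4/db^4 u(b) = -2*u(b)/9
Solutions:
 u(b) = (C1*sin(2^(3/4)*sqrt(3)*b/6) + C2*cos(2^(3/4)*sqrt(3)*b/6))*exp(-2^(3/4)*sqrt(3)*b/6) + (C3*sin(2^(3/4)*sqrt(3)*b/6) + C4*cos(2^(3/4)*sqrt(3)*b/6))*exp(2^(3/4)*sqrt(3)*b/6)


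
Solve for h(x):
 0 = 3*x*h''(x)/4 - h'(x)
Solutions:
 h(x) = C1 + C2*x^(7/3)


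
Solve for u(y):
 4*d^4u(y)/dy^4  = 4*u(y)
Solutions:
 u(y) = C1*exp(-y) + C2*exp(y) + C3*sin(y) + C4*cos(y)


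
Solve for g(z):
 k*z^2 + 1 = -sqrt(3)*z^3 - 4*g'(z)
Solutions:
 g(z) = C1 - k*z^3/12 - sqrt(3)*z^4/16 - z/4


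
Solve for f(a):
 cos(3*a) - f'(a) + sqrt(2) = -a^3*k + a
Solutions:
 f(a) = C1 + a^4*k/4 - a^2/2 + sqrt(2)*a + sin(3*a)/3


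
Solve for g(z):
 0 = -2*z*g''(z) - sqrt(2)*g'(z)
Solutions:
 g(z) = C1 + C2*z^(1 - sqrt(2)/2)


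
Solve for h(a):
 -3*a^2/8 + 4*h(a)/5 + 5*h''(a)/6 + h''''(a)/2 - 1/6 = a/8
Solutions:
 h(a) = 15*a^2/32 + 5*a/32 + (C1*sin(10^(3/4)*a*cos(atan(sqrt(815)/25)/2)/5) + C2*cos(10^(3/4)*a*cos(atan(sqrt(815)/25)/2)/5))*exp(-10^(3/4)*a*sin(atan(sqrt(815)/25)/2)/5) + (C3*sin(10^(3/4)*a*cos(atan(sqrt(815)/25)/2)/5) + C4*cos(10^(3/4)*a*cos(atan(sqrt(815)/25)/2)/5))*exp(10^(3/4)*a*sin(atan(sqrt(815)/25)/2)/5) - 295/384


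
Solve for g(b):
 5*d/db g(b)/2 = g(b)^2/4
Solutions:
 g(b) = -10/(C1 + b)


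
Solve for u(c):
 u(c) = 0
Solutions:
 u(c) = 0


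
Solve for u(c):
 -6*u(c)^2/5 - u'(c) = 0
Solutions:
 u(c) = 5/(C1 + 6*c)


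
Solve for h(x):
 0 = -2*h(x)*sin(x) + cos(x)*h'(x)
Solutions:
 h(x) = C1/cos(x)^2


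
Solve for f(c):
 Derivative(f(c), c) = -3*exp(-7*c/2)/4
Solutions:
 f(c) = C1 + 3*exp(-7*c/2)/14


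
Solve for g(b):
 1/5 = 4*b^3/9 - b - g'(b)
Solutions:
 g(b) = C1 + b^4/9 - b^2/2 - b/5


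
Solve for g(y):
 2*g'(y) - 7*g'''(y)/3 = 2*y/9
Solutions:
 g(y) = C1 + C2*exp(-sqrt(42)*y/7) + C3*exp(sqrt(42)*y/7) + y^2/18


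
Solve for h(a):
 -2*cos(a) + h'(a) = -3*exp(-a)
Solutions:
 h(a) = C1 + 2*sin(a) + 3*exp(-a)


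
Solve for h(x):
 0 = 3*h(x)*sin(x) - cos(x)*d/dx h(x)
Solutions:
 h(x) = C1/cos(x)^3


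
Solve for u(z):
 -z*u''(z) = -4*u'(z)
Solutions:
 u(z) = C1 + C2*z^5


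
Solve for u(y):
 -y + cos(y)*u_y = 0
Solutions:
 u(y) = C1 + Integral(y/cos(y), y)


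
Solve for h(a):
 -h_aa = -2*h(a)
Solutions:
 h(a) = C1*exp(-sqrt(2)*a) + C2*exp(sqrt(2)*a)


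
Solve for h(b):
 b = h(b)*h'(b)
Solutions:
 h(b) = -sqrt(C1 + b^2)
 h(b) = sqrt(C1 + b^2)


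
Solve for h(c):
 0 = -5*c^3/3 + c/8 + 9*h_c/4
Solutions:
 h(c) = C1 + 5*c^4/27 - c^2/36


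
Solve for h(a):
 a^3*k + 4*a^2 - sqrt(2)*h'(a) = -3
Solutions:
 h(a) = C1 + sqrt(2)*a^4*k/8 + 2*sqrt(2)*a^3/3 + 3*sqrt(2)*a/2


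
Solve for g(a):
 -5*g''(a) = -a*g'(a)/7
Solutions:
 g(a) = C1 + C2*erfi(sqrt(70)*a/70)


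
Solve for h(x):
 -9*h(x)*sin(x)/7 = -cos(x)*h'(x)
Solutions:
 h(x) = C1/cos(x)^(9/7)


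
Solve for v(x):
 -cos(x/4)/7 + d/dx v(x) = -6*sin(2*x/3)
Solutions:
 v(x) = C1 + 4*sin(x/4)/7 + 9*cos(2*x/3)


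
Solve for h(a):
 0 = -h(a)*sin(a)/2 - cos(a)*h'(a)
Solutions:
 h(a) = C1*sqrt(cos(a))


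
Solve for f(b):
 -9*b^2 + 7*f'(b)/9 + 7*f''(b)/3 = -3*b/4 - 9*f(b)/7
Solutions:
 f(b) = 7*b^2 - 2933*b/324 + (C1*sin(sqrt(923)*b/42) + C2*cos(sqrt(923)*b/42))*exp(-b/6) - 523075/26244


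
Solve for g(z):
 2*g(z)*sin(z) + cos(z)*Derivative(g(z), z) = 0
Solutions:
 g(z) = C1*cos(z)^2


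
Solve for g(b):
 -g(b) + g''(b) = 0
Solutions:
 g(b) = C1*exp(-b) + C2*exp(b)


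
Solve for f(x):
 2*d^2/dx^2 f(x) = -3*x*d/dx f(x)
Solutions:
 f(x) = C1 + C2*erf(sqrt(3)*x/2)


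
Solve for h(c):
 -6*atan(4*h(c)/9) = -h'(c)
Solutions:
 Integral(1/atan(4*_y/9), (_y, h(c))) = C1 + 6*c


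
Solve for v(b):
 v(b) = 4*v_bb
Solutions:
 v(b) = C1*exp(-b/2) + C2*exp(b/2)


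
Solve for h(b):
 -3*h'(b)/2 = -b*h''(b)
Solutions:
 h(b) = C1 + C2*b^(5/2)


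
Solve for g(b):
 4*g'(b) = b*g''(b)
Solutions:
 g(b) = C1 + C2*b^5


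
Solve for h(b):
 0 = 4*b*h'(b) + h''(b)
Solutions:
 h(b) = C1 + C2*erf(sqrt(2)*b)


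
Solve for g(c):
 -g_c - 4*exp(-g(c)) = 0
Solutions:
 g(c) = log(C1 - 4*c)


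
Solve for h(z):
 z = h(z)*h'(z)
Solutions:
 h(z) = -sqrt(C1 + z^2)
 h(z) = sqrt(C1 + z^2)


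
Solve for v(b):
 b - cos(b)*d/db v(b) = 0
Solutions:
 v(b) = C1 + Integral(b/cos(b), b)


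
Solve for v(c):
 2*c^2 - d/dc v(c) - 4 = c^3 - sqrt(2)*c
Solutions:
 v(c) = C1 - c^4/4 + 2*c^3/3 + sqrt(2)*c^2/2 - 4*c


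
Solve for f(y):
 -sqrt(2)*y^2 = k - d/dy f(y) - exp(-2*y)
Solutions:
 f(y) = C1 + k*y + sqrt(2)*y^3/3 + exp(-2*y)/2


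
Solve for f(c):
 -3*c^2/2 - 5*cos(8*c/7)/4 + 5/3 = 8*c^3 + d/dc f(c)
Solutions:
 f(c) = C1 - 2*c^4 - c^3/2 + 5*c/3 - 35*sin(8*c/7)/32


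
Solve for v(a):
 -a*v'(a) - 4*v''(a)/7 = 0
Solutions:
 v(a) = C1 + C2*erf(sqrt(14)*a/4)


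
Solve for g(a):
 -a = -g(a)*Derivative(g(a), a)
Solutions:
 g(a) = -sqrt(C1 + a^2)
 g(a) = sqrt(C1 + a^2)


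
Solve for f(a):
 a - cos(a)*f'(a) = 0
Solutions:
 f(a) = C1 + Integral(a/cos(a), a)


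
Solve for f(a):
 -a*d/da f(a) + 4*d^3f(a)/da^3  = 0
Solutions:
 f(a) = C1 + Integral(C2*airyai(2^(1/3)*a/2) + C3*airybi(2^(1/3)*a/2), a)


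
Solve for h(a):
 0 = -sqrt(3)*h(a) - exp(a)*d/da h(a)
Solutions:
 h(a) = C1*exp(sqrt(3)*exp(-a))


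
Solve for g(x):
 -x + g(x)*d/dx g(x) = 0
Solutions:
 g(x) = -sqrt(C1 + x^2)
 g(x) = sqrt(C1 + x^2)


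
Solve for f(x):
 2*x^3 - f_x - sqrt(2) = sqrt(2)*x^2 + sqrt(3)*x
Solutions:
 f(x) = C1 + x^4/2 - sqrt(2)*x^3/3 - sqrt(3)*x^2/2 - sqrt(2)*x


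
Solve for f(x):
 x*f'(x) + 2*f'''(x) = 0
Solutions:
 f(x) = C1 + Integral(C2*airyai(-2^(2/3)*x/2) + C3*airybi(-2^(2/3)*x/2), x)


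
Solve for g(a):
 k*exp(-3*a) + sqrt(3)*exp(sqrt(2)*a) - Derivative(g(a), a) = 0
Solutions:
 g(a) = C1 - k*exp(-3*a)/3 + sqrt(6)*exp(sqrt(2)*a)/2


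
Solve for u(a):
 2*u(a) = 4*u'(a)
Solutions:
 u(a) = C1*exp(a/2)


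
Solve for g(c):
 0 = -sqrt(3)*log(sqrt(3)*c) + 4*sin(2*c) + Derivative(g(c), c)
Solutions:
 g(c) = C1 + sqrt(3)*c*(log(c) - 1) + sqrt(3)*c*log(3)/2 + 2*cos(2*c)


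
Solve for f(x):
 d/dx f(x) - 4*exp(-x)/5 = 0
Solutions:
 f(x) = C1 - 4*exp(-x)/5


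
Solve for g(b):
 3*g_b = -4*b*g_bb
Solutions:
 g(b) = C1 + C2*b^(1/4)


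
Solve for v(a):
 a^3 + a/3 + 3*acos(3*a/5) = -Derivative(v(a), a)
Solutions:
 v(a) = C1 - a^4/4 - a^2/6 - 3*a*acos(3*a/5) + sqrt(25 - 9*a^2)


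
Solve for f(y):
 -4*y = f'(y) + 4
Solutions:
 f(y) = C1 - 2*y^2 - 4*y


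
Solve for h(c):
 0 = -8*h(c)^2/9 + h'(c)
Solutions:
 h(c) = -9/(C1 + 8*c)


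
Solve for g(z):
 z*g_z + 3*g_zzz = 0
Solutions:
 g(z) = C1 + Integral(C2*airyai(-3^(2/3)*z/3) + C3*airybi(-3^(2/3)*z/3), z)


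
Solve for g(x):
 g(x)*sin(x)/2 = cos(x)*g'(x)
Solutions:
 g(x) = C1/sqrt(cos(x))


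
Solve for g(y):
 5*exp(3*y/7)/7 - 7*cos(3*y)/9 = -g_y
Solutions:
 g(y) = C1 - 5*exp(3*y/7)/3 + 7*sin(3*y)/27


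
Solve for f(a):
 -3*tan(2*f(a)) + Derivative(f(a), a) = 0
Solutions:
 f(a) = -asin(C1*exp(6*a))/2 + pi/2
 f(a) = asin(C1*exp(6*a))/2


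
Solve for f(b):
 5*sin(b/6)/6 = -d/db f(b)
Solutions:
 f(b) = C1 + 5*cos(b/6)


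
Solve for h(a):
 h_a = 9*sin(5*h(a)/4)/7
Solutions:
 -9*a/7 + 2*log(cos(5*h(a)/4) - 1)/5 - 2*log(cos(5*h(a)/4) + 1)/5 = C1


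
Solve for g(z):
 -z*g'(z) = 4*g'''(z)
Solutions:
 g(z) = C1 + Integral(C2*airyai(-2^(1/3)*z/2) + C3*airybi(-2^(1/3)*z/2), z)


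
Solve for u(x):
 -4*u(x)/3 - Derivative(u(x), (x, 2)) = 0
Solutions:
 u(x) = C1*sin(2*sqrt(3)*x/3) + C2*cos(2*sqrt(3)*x/3)


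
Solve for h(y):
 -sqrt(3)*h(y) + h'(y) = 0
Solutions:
 h(y) = C1*exp(sqrt(3)*y)


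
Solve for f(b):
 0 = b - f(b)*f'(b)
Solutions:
 f(b) = -sqrt(C1 + b^2)
 f(b) = sqrt(C1 + b^2)


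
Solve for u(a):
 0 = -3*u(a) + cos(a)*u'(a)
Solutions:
 u(a) = C1*(sin(a) + 1)^(3/2)/(sin(a) - 1)^(3/2)


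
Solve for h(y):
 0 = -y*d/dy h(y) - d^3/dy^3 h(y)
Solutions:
 h(y) = C1 + Integral(C2*airyai(-y) + C3*airybi(-y), y)


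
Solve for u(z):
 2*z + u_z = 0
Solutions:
 u(z) = C1 - z^2


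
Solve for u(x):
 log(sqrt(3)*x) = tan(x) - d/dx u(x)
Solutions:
 u(x) = C1 - x*log(x) - x*log(3)/2 + x - log(cos(x))


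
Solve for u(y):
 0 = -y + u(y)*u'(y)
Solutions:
 u(y) = -sqrt(C1 + y^2)
 u(y) = sqrt(C1 + y^2)


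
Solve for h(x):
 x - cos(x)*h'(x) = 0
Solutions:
 h(x) = C1 + Integral(x/cos(x), x)


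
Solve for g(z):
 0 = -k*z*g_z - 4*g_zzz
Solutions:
 g(z) = C1 + Integral(C2*airyai(2^(1/3)*z*(-k)^(1/3)/2) + C3*airybi(2^(1/3)*z*(-k)^(1/3)/2), z)


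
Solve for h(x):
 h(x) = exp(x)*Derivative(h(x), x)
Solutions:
 h(x) = C1*exp(-exp(-x))


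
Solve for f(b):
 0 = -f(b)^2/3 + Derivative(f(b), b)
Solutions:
 f(b) = -3/(C1 + b)


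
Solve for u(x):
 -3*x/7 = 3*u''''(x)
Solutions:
 u(x) = C1 + C2*x + C3*x^2 + C4*x^3 - x^5/840


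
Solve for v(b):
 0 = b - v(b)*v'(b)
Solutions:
 v(b) = -sqrt(C1 + b^2)
 v(b) = sqrt(C1 + b^2)


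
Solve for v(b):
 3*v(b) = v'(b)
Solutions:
 v(b) = C1*exp(3*b)


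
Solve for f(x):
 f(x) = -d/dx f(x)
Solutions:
 f(x) = C1*exp(-x)


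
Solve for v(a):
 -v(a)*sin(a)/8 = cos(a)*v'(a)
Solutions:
 v(a) = C1*cos(a)^(1/8)


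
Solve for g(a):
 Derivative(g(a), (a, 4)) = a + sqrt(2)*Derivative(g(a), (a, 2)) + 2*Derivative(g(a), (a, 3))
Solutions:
 g(a) = C1 + C2*a + C3*exp(a*(1 - sqrt(1 + sqrt(2)))) + C4*exp(a*(1 + sqrt(1 + sqrt(2)))) - sqrt(2)*a^3/12 + a^2/2


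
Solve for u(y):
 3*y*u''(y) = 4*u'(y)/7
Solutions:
 u(y) = C1 + C2*y^(25/21)


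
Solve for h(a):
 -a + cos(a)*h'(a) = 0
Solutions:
 h(a) = C1 + Integral(a/cos(a), a)


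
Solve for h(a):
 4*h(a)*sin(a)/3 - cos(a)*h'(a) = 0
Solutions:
 h(a) = C1/cos(a)^(4/3)


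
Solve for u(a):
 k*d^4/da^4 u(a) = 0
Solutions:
 u(a) = C1 + C2*a + C3*a^2 + C4*a^3


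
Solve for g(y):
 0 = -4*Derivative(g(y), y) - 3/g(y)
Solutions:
 g(y) = -sqrt(C1 - 6*y)/2
 g(y) = sqrt(C1 - 6*y)/2


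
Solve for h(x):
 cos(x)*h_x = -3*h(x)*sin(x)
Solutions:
 h(x) = C1*cos(x)^3


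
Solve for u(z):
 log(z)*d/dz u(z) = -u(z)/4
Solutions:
 u(z) = C1*exp(-li(z)/4)


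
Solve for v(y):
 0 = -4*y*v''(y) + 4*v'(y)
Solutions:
 v(y) = C1 + C2*y^2


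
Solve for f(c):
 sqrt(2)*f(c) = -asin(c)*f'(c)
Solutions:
 f(c) = C1*exp(-sqrt(2)*Integral(1/asin(c), c))


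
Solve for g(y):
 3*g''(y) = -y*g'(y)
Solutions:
 g(y) = C1 + C2*erf(sqrt(6)*y/6)


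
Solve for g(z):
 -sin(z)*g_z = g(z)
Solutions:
 g(z) = C1*sqrt(cos(z) + 1)/sqrt(cos(z) - 1)


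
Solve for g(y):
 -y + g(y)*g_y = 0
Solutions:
 g(y) = -sqrt(C1 + y^2)
 g(y) = sqrt(C1 + y^2)


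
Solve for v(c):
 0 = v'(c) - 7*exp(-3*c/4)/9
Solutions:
 v(c) = C1 - 28*exp(-3*c/4)/27


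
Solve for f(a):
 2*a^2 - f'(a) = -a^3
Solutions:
 f(a) = C1 + a^4/4 + 2*a^3/3


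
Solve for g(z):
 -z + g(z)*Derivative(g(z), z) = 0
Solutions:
 g(z) = -sqrt(C1 + z^2)
 g(z) = sqrt(C1 + z^2)


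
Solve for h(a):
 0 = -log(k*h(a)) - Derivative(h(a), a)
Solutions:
 li(k*h(a))/k = C1 - a


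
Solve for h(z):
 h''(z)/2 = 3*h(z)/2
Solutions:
 h(z) = C1*exp(-sqrt(3)*z) + C2*exp(sqrt(3)*z)


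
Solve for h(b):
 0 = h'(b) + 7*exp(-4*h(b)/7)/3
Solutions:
 h(b) = 7*log(-I*(C1 - 4*b/3)^(1/4))
 h(b) = 7*log(I*(C1 - 4*b/3)^(1/4))
 h(b) = 7*log(-(C1 - 4*b/3)^(1/4))
 h(b) = 7*log(C1 - 4*b/3)/4


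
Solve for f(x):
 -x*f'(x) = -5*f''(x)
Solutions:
 f(x) = C1 + C2*erfi(sqrt(10)*x/10)


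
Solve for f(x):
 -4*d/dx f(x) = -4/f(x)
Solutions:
 f(x) = -sqrt(C1 + 2*x)
 f(x) = sqrt(C1 + 2*x)


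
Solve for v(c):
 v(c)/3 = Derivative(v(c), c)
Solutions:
 v(c) = C1*exp(c/3)


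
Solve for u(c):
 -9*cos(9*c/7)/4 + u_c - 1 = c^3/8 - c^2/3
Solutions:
 u(c) = C1 + c^4/32 - c^3/9 + c + 7*sin(9*c/7)/4


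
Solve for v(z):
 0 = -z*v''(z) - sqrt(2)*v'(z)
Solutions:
 v(z) = C1 + C2*z^(1 - sqrt(2))


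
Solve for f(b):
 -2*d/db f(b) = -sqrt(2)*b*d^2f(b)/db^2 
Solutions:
 f(b) = C1 + C2*b^(1 + sqrt(2))


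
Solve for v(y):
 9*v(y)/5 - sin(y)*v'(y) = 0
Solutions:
 v(y) = C1*(cos(y) - 1)^(9/10)/(cos(y) + 1)^(9/10)


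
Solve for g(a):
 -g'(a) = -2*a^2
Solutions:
 g(a) = C1 + 2*a^3/3


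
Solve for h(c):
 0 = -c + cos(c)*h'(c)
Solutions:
 h(c) = C1 + Integral(c/cos(c), c)


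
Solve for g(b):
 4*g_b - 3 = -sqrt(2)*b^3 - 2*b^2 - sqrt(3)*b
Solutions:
 g(b) = C1 - sqrt(2)*b^4/16 - b^3/6 - sqrt(3)*b^2/8 + 3*b/4


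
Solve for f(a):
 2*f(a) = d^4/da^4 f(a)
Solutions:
 f(a) = C1*exp(-2^(1/4)*a) + C2*exp(2^(1/4)*a) + C3*sin(2^(1/4)*a) + C4*cos(2^(1/4)*a)


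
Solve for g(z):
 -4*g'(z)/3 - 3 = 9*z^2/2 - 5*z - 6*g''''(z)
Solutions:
 g(z) = C1 + C4*exp(6^(1/3)*z/3) - 9*z^3/8 + 15*z^2/8 - 9*z/4 + (C2*sin(2^(1/3)*3^(5/6)*z/6) + C3*cos(2^(1/3)*3^(5/6)*z/6))*exp(-6^(1/3)*z/6)


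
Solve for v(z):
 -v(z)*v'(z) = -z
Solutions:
 v(z) = -sqrt(C1 + z^2)
 v(z) = sqrt(C1 + z^2)


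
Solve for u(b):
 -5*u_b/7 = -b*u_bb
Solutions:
 u(b) = C1 + C2*b^(12/7)


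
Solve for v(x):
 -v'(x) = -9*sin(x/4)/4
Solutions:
 v(x) = C1 - 9*cos(x/4)


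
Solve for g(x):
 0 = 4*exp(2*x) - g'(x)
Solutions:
 g(x) = C1 + 2*exp(2*x)


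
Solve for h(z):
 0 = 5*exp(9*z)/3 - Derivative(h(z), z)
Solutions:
 h(z) = C1 + 5*exp(9*z)/27


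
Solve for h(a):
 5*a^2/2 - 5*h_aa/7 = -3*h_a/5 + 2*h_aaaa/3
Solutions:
 h(a) = C1 + C2*exp(-a*(-25*980^(1/3)/(441 + sqrt(238231))^(1/3) + 350^(1/3)*(441 + sqrt(238231))^(1/3))/140)*sin(sqrt(3)*a*(25*980^(1/3)/(441 + sqrt(238231))^(1/3) + 350^(1/3)*(441 + sqrt(238231))^(1/3))/140) + C3*exp(-a*(-25*980^(1/3)/(441 + sqrt(238231))^(1/3) + 350^(1/3)*(441 + sqrt(238231))^(1/3))/140)*cos(sqrt(3)*a*(25*980^(1/3)/(441 + sqrt(238231))^(1/3) + 350^(1/3)*(441 + sqrt(238231))^(1/3))/140) + C4*exp(a*(-25*980^(1/3)/(441 + sqrt(238231))^(1/3) + 350^(1/3)*(441 + sqrt(238231))^(1/3))/70) - 25*a^3/18 - 625*a^2/126 - 15625*a/1323


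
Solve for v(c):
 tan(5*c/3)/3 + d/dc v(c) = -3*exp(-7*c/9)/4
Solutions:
 v(c) = C1 - log(tan(5*c/3)^2 + 1)/10 + 27*exp(-7*c/9)/28


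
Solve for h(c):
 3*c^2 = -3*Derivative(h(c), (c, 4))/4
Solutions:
 h(c) = C1 + C2*c + C3*c^2 + C4*c^3 - c^6/90


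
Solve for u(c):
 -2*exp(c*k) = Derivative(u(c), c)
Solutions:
 u(c) = C1 - 2*exp(c*k)/k


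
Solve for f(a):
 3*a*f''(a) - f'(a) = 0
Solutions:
 f(a) = C1 + C2*a^(4/3)


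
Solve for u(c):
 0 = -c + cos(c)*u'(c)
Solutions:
 u(c) = C1 + Integral(c/cos(c), c)


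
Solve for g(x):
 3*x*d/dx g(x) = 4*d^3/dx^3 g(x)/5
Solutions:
 g(x) = C1 + Integral(C2*airyai(30^(1/3)*x/2) + C3*airybi(30^(1/3)*x/2), x)


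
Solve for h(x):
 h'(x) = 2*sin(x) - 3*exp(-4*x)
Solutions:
 h(x) = C1 - 2*cos(x) + 3*exp(-4*x)/4


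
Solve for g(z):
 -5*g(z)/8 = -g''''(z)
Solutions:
 g(z) = C1*exp(-10^(1/4)*z/2) + C2*exp(10^(1/4)*z/2) + C3*sin(10^(1/4)*z/2) + C4*cos(10^(1/4)*z/2)


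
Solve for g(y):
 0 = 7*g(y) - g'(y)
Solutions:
 g(y) = C1*exp(7*y)


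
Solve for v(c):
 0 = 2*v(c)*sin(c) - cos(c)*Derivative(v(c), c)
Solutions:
 v(c) = C1/cos(c)^2


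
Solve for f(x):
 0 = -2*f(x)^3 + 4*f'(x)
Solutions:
 f(x) = -sqrt(-1/(C1 + x))
 f(x) = sqrt(-1/(C1 + x))


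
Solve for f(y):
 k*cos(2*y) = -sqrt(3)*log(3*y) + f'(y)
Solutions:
 f(y) = C1 + k*sin(2*y)/2 + sqrt(3)*y*(log(y) - 1) + sqrt(3)*y*log(3)


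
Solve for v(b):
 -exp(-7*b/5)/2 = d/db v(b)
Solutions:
 v(b) = C1 + 5*exp(-7*b/5)/14


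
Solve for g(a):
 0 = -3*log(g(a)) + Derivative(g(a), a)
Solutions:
 li(g(a)) = C1 + 3*a


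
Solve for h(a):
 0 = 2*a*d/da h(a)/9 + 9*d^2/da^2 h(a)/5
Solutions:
 h(a) = C1 + C2*erf(sqrt(5)*a/9)


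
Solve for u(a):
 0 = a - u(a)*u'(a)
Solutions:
 u(a) = -sqrt(C1 + a^2)
 u(a) = sqrt(C1 + a^2)


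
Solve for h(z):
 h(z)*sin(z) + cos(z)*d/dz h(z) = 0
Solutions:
 h(z) = C1*cos(z)


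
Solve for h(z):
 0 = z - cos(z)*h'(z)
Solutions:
 h(z) = C1 + Integral(z/cos(z), z)


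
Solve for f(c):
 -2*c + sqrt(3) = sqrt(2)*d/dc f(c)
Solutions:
 f(c) = C1 - sqrt(2)*c^2/2 + sqrt(6)*c/2


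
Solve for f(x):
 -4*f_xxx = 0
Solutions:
 f(x) = C1 + C2*x + C3*x^2


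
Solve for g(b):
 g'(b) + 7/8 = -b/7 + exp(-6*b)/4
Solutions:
 g(b) = C1 - b^2/14 - 7*b/8 - exp(-6*b)/24


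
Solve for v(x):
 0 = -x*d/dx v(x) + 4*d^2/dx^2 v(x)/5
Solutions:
 v(x) = C1 + C2*erfi(sqrt(10)*x/4)


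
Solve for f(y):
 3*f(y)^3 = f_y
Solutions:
 f(y) = -sqrt(2)*sqrt(-1/(C1 + 3*y))/2
 f(y) = sqrt(2)*sqrt(-1/(C1 + 3*y))/2


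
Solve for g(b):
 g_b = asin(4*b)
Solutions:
 g(b) = C1 + b*asin(4*b) + sqrt(1 - 16*b^2)/4


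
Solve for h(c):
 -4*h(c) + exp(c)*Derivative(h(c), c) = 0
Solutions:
 h(c) = C1*exp(-4*exp(-c))


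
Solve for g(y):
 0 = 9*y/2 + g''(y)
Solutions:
 g(y) = C1 + C2*y - 3*y^3/4


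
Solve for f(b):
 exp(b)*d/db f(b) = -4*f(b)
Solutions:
 f(b) = C1*exp(4*exp(-b))


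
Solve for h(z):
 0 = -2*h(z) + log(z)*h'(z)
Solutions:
 h(z) = C1*exp(2*li(z))


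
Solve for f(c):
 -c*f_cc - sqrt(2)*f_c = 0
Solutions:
 f(c) = C1 + C2*c^(1 - sqrt(2))


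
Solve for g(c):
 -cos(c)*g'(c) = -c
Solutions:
 g(c) = C1 + Integral(c/cos(c), c)


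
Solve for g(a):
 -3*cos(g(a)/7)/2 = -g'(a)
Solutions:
 -3*a/2 - 7*log(sin(g(a)/7) - 1)/2 + 7*log(sin(g(a)/7) + 1)/2 = C1


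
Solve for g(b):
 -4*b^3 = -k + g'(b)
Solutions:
 g(b) = C1 - b^4 + b*k


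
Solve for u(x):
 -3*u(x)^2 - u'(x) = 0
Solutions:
 u(x) = 1/(C1 + 3*x)


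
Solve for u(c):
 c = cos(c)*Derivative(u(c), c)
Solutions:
 u(c) = C1 + Integral(c/cos(c), c)


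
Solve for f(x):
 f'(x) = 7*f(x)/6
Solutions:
 f(x) = C1*exp(7*x/6)


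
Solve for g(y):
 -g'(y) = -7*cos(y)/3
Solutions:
 g(y) = C1 + 7*sin(y)/3


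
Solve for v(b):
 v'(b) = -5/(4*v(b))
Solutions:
 v(b) = -sqrt(C1 - 10*b)/2
 v(b) = sqrt(C1 - 10*b)/2


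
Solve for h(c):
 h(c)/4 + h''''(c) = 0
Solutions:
 h(c) = (C1*sin(c/2) + C2*cos(c/2))*exp(-c/2) + (C3*sin(c/2) + C4*cos(c/2))*exp(c/2)


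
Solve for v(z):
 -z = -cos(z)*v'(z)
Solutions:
 v(z) = C1 + Integral(z/cos(z), z)


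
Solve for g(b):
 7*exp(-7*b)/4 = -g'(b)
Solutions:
 g(b) = C1 + exp(-7*b)/4


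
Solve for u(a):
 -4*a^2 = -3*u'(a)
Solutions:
 u(a) = C1 + 4*a^3/9


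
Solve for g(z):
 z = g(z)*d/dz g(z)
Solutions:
 g(z) = -sqrt(C1 + z^2)
 g(z) = sqrt(C1 + z^2)


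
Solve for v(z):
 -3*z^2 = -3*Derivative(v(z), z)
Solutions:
 v(z) = C1 + z^3/3


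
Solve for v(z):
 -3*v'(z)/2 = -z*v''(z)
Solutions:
 v(z) = C1 + C2*z^(5/2)


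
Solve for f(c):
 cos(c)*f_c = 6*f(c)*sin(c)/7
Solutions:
 f(c) = C1/cos(c)^(6/7)


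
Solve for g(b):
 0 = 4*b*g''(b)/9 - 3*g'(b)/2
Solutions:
 g(b) = C1 + C2*b^(35/8)


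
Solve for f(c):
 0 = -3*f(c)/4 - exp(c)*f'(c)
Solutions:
 f(c) = C1*exp(3*exp(-c)/4)


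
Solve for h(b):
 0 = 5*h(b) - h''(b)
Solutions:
 h(b) = C1*exp(-sqrt(5)*b) + C2*exp(sqrt(5)*b)


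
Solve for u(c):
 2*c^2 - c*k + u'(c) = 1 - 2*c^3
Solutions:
 u(c) = C1 - c^4/2 - 2*c^3/3 + c^2*k/2 + c


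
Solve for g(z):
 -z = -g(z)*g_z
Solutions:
 g(z) = -sqrt(C1 + z^2)
 g(z) = sqrt(C1 + z^2)


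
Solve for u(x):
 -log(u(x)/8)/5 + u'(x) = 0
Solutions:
 5*Integral(1/(-log(_y) + 3*log(2)), (_y, u(x))) = C1 - x


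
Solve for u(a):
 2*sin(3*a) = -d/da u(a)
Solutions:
 u(a) = C1 + 2*cos(3*a)/3


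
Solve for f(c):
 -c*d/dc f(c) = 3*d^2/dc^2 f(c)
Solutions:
 f(c) = C1 + C2*erf(sqrt(6)*c/6)


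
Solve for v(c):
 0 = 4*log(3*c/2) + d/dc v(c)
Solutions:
 v(c) = C1 - 4*c*log(c) + c*log(16/81) + 4*c


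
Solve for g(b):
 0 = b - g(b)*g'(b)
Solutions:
 g(b) = -sqrt(C1 + b^2)
 g(b) = sqrt(C1 + b^2)


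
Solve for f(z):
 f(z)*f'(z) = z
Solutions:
 f(z) = -sqrt(C1 + z^2)
 f(z) = sqrt(C1 + z^2)


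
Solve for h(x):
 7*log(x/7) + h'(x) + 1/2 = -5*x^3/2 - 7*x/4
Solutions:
 h(x) = C1 - 5*x^4/8 - 7*x^2/8 - 7*x*log(x) + 13*x/2 + 7*x*log(7)


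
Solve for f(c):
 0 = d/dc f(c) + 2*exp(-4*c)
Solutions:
 f(c) = C1 + exp(-4*c)/2


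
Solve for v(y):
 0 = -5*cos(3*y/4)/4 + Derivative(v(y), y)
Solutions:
 v(y) = C1 + 5*sin(3*y/4)/3


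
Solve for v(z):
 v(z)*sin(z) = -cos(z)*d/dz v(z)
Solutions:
 v(z) = C1*cos(z)


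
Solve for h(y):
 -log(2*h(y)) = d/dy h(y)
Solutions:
 Integral(1/(log(_y) + log(2)), (_y, h(y))) = C1 - y


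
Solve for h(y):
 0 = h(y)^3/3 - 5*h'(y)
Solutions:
 h(y) = -sqrt(30)*sqrt(-1/(C1 + y))/2
 h(y) = sqrt(30)*sqrt(-1/(C1 + y))/2


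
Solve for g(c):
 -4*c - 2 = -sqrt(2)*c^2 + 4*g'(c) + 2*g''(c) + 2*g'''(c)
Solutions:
 g(c) = C1 + sqrt(2)*c^3/12 - c^2/2 - sqrt(2)*c^2/8 - sqrt(2)*c/8 + (C2*sin(sqrt(7)*c/2) + C3*cos(sqrt(7)*c/2))*exp(-c/2)


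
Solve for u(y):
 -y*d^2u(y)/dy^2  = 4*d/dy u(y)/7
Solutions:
 u(y) = C1 + C2*y^(3/7)


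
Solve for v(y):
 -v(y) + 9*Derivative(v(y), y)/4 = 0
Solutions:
 v(y) = C1*exp(4*y/9)


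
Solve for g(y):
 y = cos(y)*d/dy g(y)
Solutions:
 g(y) = C1 + Integral(y/cos(y), y)


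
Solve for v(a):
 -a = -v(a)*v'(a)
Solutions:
 v(a) = -sqrt(C1 + a^2)
 v(a) = sqrt(C1 + a^2)


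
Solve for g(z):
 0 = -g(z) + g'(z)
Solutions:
 g(z) = C1*exp(z)


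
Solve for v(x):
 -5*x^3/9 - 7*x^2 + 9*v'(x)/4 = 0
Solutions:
 v(x) = C1 + 5*x^4/81 + 28*x^3/27


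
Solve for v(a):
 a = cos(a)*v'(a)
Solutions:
 v(a) = C1 + Integral(a/cos(a), a)


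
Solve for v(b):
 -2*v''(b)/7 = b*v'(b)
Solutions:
 v(b) = C1 + C2*erf(sqrt(7)*b/2)


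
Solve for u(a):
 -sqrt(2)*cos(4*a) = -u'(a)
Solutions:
 u(a) = C1 + sqrt(2)*sin(4*a)/4


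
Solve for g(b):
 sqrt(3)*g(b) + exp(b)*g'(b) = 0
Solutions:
 g(b) = C1*exp(sqrt(3)*exp(-b))


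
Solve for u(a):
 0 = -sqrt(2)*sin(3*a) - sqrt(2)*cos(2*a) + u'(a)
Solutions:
 u(a) = C1 + sqrt(2)*sin(2*a)/2 - sqrt(2)*cos(3*a)/3


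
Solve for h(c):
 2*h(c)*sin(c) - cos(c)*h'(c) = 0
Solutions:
 h(c) = C1/cos(c)^2


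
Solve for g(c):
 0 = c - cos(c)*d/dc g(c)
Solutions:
 g(c) = C1 + Integral(c/cos(c), c)
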